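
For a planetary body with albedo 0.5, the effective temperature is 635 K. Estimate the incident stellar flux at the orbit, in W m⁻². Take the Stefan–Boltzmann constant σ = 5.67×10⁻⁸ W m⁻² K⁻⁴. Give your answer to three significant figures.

73800 W m⁻²

From S(1−α)/4 = σT⁴: S = 4σT⁴/(1−α).
The emitted flux is σT⁴ = 9219 W m⁻².
S = 4·9219/0.5 = 73750 W m⁻².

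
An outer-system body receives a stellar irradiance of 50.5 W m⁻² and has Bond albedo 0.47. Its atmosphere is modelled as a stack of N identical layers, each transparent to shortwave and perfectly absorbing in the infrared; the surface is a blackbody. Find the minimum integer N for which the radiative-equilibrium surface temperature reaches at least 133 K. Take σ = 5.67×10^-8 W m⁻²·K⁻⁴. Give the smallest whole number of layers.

2

Top-of-atmosphere balance: σT_e⁴ = S(1−α)/4 = 6.691 W m⁻² → T_e = 104.2 K.
Since T_s⁴ = (N+1)T_e⁴, we need N ≥ (T_s/T_e)⁴ − 1 = 1.651.
Rounding up, N = 2.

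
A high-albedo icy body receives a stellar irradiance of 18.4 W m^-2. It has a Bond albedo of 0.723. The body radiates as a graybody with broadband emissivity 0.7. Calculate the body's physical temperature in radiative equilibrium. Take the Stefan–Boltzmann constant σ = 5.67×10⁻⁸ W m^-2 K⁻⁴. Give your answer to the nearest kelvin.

75 K

The planet absorbs (1−α)S over its disc πR² and re-emits over 4πR², so the mean absorbed flux is (1−0.723)·18.40/4 = 1.274 W m^-2.
Equating to εσT⁴ with ε = 0.7: T = (1.274/0.7σ)^(1/4) = 75.27 K.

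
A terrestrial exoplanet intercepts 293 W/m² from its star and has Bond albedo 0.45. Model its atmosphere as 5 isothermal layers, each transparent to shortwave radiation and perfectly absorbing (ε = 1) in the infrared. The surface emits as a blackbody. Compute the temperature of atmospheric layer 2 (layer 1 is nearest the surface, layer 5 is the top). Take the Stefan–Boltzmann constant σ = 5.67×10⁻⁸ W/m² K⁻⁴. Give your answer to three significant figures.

231 K

OLR = S(1−α)/4 = 40.29 W/m²; the top layer radiates at T_e = 163.3 K.
The net upward flux σT_e⁴ is constant between every pair of levels, so T_k⁴ = (N+1−k)T_e⁴.
With k = 2: T_2 = (5+1−2)^¼·163.3 K = 230.9 K.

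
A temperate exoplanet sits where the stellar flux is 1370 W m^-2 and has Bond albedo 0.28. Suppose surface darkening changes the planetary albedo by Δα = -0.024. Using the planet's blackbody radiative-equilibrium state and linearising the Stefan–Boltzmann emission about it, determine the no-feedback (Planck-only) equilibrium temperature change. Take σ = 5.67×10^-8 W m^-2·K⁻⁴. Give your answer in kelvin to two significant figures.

The baseline emission temperature is T_e = 256.8 K.
ΔF = −(S/4)Δα = −(1370/4)×(-0.024) = 8.220 W m^-2.
Planck response: λ_P = 4σT_e³ = 4·5.67×10⁻⁸·(256.8)³ = 3.841 W m^-2/K.
ΔT₀ = ΔF/λ_P = 8.220/3.841 = 2.14 K.

2.1 K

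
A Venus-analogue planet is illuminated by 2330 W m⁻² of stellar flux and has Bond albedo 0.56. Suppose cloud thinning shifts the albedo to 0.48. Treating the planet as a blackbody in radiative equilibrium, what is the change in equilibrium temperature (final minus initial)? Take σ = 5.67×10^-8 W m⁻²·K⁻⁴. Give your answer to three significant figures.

11.1 K

With α = 0.56, T₁ = 259.3 K.
Final:   T₂ = [S(1−0.48)/(4σ)]^(1/4) = 270.4 K.
Change: 270.4 − 259.3 = 11.06 K.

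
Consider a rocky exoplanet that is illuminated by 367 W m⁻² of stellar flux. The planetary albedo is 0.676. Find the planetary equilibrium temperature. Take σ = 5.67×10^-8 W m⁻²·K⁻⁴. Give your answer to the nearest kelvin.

151 K

The planet absorbs (1−α)S over its disc πR² and re-emits over 4πR², so the mean absorbed flux is (1−0.676)·367.0/4 = 29.73 W m⁻².
In equilibrium σT⁴ equals this, so T = 151.3 K.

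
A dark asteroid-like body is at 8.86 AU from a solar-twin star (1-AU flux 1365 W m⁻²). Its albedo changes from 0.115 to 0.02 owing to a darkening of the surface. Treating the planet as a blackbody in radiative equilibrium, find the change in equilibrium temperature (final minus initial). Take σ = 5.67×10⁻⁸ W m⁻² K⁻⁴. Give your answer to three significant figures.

2.34 K

By the inverse-square law, S = 1365/8.86² = 17.39 W m⁻².
Before: T₁ = [17.39·0.885/(4σ)]^(1/4) = 90.76 K.
With α = 0.02, T₂ = 93.10 K.
Change: 93.10 − 90.76 = 2.343 K.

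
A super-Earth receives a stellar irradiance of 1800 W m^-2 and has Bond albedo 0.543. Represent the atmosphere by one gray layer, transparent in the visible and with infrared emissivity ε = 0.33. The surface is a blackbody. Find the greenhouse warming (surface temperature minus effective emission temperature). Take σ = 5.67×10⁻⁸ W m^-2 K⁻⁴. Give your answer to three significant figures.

Effective emission temperature (TOA balance): σT_e⁴ = S(1−α)/4 = 205.6 W m^-2 → T_e = 245.4 K.
The surface balance (absorbed SW + ε·downward IR = σT_s⁴) with T_a⁴ = T_s⁴/2 reduces to T_s = T_e·[2/(2−ε)]^¼ = 256.7 K.
Greenhouse warming: T_s − T_e = 11.32 K.

11.3 kelvin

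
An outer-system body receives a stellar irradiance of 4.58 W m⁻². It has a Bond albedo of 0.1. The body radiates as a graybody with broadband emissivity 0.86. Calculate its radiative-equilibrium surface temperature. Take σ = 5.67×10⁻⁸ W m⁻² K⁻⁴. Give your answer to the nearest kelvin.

68 K

Absorbed flux (global mean): S(1−α)/4 = 4.580·0.9/4 = 1.030 W m⁻².
Radiative balance εσT⁴ = 1.030 gives T = [1.030/(0.86·σ)]^(1/4) = 67.80 K.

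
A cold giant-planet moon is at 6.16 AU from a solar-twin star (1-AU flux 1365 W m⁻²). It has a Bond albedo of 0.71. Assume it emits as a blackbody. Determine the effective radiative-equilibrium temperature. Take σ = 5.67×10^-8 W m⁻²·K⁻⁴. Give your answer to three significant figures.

By the inverse-square law, S = 1365/6.16² = 35.97 W m⁻².
Absorbed flux (global mean): S(1−α)/4 = 35.97·0.29/4 = 2.608 W m⁻².
Balancing against σT⁴: T = (2.608/5.67×10⁻⁸)^(1/4) = 82.35 K.

82.4 K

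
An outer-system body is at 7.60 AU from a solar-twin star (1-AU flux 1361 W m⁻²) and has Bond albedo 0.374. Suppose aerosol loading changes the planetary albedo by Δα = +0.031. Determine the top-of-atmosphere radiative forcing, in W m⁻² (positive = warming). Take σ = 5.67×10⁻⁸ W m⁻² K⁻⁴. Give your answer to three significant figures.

-0.183 W m⁻²

Flux at the orbit: S = 1361/(7.60)² = 23.56 W m⁻².
The change in absorbed flux is Δ[S(1−α)/4] = −SΔα/4 = -0.1826 W m⁻².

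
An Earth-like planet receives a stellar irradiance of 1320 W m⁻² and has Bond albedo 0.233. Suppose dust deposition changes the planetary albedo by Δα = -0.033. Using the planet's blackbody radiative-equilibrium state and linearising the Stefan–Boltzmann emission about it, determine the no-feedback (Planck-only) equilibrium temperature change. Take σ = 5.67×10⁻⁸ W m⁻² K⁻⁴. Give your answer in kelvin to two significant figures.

The baseline emission temperature is T_e = 258.5 K.
The change in absorbed flux is Δ[S(1−α)/4] = −SΔα/4 = 10.89 W m⁻².
Linearising σT⁴ gives d(σT⁴)/dT = 4σT_e³ = 3.917 W m⁻² per K.
So ΔT₀ = 10.89/3.917 = 2.78 K.

2.8 K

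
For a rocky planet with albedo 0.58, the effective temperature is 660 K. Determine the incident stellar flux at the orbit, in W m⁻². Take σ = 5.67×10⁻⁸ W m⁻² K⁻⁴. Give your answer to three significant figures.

1.02×10^5 W m⁻²

Invert the energy balance for S: S = 4σT⁴/(1−α).
The emitted flux is σT⁴ = 10760 W m⁻².
S = 4·10760/0.42 = 1.025×10^5 W m⁻².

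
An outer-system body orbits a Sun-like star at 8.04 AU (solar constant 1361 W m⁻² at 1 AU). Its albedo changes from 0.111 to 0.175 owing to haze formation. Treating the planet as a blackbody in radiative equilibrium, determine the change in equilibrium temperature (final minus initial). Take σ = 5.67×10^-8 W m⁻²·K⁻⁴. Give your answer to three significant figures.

-1.76 K

By the inverse-square law, S = 1361/8.04² = 21.05 W m⁻².
Initial: T₁ = [S(1−0.111)/(4σ)]^(1/4) = 95.31 K.
With α = 0.175, T₂ = 93.55 K.
ΔT = T₂ − T₁ = -1.764 K.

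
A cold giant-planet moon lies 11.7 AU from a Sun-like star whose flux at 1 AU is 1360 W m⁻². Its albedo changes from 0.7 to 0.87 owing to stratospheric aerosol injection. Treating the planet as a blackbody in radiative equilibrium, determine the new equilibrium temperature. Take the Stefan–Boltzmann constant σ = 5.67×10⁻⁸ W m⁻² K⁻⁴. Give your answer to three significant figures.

48.9 K

Irradiance scales as 1/d², so S = 1360 W m⁻² × (1/11.7)² = 9.935 W m⁻².
T₂ = [S(1−α₂)/(4σ)]^(1/4) = [9.935·0.13/(4σ)]^(1/4) = 48.85 K.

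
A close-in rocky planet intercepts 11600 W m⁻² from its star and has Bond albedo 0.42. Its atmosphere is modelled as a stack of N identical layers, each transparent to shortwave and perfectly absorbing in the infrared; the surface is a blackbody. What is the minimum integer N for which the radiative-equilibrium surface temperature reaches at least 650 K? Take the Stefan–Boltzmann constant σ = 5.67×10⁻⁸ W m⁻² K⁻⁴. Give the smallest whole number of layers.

6

The effective emission temperature is T_e = [S(1−α)/(4σ)]^¼ = 415.0 K.
T_s = (N+1)^(1/4)·T_e ≥ 650 K requires N+1 ≥ (T_s/T_e)⁴ = (650/415.0)⁴ = 6.017.
Rounding up, N = 6.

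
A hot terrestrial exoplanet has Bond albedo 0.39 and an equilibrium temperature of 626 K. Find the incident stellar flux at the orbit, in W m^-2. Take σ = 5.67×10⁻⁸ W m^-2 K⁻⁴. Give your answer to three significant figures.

57100 W m^-2

From S(1−α)/4 = σT⁴: S = 4σT⁴/(1−α).
The emitted flux is σT⁴ = 8707 W m^-2.
S = 4·8707/0.61 = 57100 W m^-2.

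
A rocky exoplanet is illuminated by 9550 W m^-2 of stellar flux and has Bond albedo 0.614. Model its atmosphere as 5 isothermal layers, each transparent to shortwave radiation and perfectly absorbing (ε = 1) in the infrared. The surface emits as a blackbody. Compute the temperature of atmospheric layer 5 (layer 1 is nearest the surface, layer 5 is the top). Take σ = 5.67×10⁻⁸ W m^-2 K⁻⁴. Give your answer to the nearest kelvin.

Top-of-atmosphere balance: σT_e⁴ = S(1−α)/4 = 921.6 W m^-2 → T_e = 357.1 K.
In the N-layer model, layer k (counted from the surface) has T_k = (N+1−k)^(1/4)·T_e.
T_5 = (1)^(1/4)·357.1 = 357.1 K.

357 K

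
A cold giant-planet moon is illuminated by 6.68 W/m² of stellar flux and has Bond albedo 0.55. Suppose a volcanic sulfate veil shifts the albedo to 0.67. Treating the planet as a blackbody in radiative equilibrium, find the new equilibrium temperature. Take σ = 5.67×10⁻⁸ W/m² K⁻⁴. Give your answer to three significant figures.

New equilibrium: T₂ = [(1−0.67)·6.680/(4σ)]^(1/4) = 55.84 K.

55.8 K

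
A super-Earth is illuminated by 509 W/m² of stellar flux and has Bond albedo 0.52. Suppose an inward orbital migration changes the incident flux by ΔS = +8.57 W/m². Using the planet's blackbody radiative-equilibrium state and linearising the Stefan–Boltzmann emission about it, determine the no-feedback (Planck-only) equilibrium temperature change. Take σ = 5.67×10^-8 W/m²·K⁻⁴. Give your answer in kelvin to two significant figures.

0.76 K

The baseline emission temperature is T_e = 181.2 K.
ΔF = Δ[S(1−α)]/4 = (1−0.52)·+8.57/4 = 1.028 W/m².
Planck response: λ_P = 4σT_e³ = 4·5.67×10⁻⁸·(181.2)³ = 1.349 W/m²/K.
So ΔT₀ = 1.028/1.349 = 0.763 K.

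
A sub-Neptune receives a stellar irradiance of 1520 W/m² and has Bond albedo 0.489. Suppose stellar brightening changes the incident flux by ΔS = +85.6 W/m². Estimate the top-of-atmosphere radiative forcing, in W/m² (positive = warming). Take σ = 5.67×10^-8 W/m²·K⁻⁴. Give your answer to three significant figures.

10.9 W/m²

TOA radiative forcing: ΔF = (1−α)ΔS/4 = 0.511·(+85.6)/4 = 10.94 W/m².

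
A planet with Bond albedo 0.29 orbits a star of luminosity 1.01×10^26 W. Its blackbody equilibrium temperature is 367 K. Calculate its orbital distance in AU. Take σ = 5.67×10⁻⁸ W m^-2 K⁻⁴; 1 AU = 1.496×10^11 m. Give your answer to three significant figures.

0.249 AU

Energy balance gives S = 4σT⁴/(1−α) = 5795 W m^-2.
From L = 4πd²S, d = √(1.01×10^26/(4π·5795)) = 3.724×10^10 m = 0.2489 AU.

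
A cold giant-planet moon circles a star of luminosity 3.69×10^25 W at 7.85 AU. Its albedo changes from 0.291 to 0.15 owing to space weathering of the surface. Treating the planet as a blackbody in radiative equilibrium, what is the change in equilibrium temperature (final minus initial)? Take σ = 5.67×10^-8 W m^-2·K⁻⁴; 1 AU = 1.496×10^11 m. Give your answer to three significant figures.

Orbital distance: d = 7.85 AU = 1.174×10^12 m.
Spreading L over a sphere of radius d: S = 3.69×10^25/(4π·1.17×10^12²) = 2.129 W m^-2.
With α = 0.291, T₁ = 50.79 K.
With α = 0.15, T₂ = 53.15 K.
Change: 53.15 − 50.79 = 2.356 K.

2.36 kelvin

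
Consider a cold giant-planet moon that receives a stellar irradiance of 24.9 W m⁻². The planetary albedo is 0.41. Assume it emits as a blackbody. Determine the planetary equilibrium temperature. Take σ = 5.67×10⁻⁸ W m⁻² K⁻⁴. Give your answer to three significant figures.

89.7 kelvin

The planet absorbs (1−α)S over its disc πR² and re-emits over 4πR², so the mean absorbed flux is (1−0.41)·24.90/4 = 3.673 W m⁻².
In equilibrium σT⁴ equals this, so T = 89.71 K.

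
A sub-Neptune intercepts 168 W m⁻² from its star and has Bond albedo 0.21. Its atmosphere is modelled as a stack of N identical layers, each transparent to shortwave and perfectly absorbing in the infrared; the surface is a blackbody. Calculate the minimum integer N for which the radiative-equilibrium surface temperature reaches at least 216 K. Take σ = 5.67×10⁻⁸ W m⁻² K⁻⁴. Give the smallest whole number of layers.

3

The effective emission temperature is T_e = [S(1−α)/(4σ)]^¼ = 155.5 K.
T_s = (N+1)^(1/4)·T_e ≥ 216 K requires N+1 ≥ (T_s/T_e)⁴ = (216/155.5)⁴ = 3.720.
The minimum whole number is N = 3.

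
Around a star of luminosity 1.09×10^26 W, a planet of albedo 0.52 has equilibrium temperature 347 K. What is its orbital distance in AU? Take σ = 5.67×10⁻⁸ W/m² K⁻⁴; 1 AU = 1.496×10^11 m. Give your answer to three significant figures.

0.238 AU

The flux needed for this T is 4σT⁴/(1−0.52) = 6850 W/m².
S = L/(4πd²) → d = √(L/4πS) = √(1.09×10^26/(4π·6850)) = 3.558×10^10 m = 0.2379 AU.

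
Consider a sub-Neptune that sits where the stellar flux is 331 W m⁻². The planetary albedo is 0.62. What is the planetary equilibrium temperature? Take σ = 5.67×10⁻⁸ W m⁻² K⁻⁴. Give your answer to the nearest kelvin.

Averaging over the sphere, the absorbed flux is S(1−α)/4 = 31.45 W m⁻².
Set σT⁴ = 31.45 → T = (31.45/σ)^(1/4) = 153.5 K.

153 K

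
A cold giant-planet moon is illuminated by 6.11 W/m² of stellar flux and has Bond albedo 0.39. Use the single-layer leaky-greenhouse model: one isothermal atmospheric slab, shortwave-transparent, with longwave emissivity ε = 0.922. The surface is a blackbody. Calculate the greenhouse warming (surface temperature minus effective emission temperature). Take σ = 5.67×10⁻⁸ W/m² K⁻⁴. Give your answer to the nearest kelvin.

The planet radiates to space at T_e = [S(1−α)/(4σ)]^(1/4) = 63.67 K.
The surface balance (absorbed SW + ε·downward IR = σT_s⁴) with T_a⁴ = T_s⁴/2 reduces to T_s = T_e·[2/(2−ε)]^¼ = 74.31 K.
The atmosphere warms the surface by 10.64 K.

11 K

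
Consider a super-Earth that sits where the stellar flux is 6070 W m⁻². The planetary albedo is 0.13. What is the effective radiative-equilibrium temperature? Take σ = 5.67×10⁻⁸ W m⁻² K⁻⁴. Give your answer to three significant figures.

Absorbed flux (global mean): S(1−α)/4 = 6070·0.87/4 = 1320 W m⁻².
Set σT⁴ = 1320 → T = (1320/σ)^(1/4) = 390.6 K.

391 kelvin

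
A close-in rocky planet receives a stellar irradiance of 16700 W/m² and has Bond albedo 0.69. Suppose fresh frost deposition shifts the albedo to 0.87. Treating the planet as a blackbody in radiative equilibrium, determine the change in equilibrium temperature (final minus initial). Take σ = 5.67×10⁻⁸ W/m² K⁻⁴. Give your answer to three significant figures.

-75.9 K

Initial: T₁ = [S(1−0.69)/(4σ)]^(1/4) = 388.7 K.
With α = 0.87, T₂ = 312.8 K.
ΔT = T₂ − T₁ = -75.90 K.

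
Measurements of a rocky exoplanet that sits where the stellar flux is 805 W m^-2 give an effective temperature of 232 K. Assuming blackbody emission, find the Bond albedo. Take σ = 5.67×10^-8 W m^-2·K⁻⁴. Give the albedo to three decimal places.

Rearranging the radiative balance, α = 1 − 4σT⁴/S.
σT⁴ = 164.3 W m^-2, so 4σT⁴ = 657.0 W m^-2.
1−α = 657.0/805.0 = 0.8162, so α = 0.1838.

0.184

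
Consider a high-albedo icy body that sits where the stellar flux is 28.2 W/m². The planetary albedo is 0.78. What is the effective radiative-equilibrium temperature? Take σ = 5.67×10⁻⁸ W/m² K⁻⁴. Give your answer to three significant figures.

72.3 K

Absorbed flux (global mean): S(1−α)/4 = 28.20·0.22/4 = 1.551 W/m².
Balancing against σT⁴: T = (1.551/5.67×10⁻⁸)^(1/4) = 72.32 K.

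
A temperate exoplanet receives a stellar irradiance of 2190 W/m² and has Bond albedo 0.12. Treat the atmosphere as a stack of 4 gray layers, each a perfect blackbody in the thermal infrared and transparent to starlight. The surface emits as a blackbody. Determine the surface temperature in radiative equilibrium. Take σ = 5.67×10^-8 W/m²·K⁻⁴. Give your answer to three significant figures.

The effective emission temperature is T_e = [S(1−α)/(4σ)]^¼ = 303.6 K.
With N = 4 opaque layers, T_s = (N+1)^(1/4)·T_e = 5^(1/4)·303.6 = 454.0 K.

454 K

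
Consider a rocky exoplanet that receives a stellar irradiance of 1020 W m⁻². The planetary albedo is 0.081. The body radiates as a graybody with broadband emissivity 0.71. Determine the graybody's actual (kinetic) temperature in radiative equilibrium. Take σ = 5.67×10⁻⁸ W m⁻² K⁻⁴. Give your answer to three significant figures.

276 K

The planet absorbs (1−α)S over its disc πR² and re-emits over 4πR², so the mean absorbed flux is (1−0.081)·1020/4 = 234.3 W m⁻².
Equating to εσT⁴ with ε = 0.71: T = (234.3/0.71σ)^(1/4) = 276.2 K.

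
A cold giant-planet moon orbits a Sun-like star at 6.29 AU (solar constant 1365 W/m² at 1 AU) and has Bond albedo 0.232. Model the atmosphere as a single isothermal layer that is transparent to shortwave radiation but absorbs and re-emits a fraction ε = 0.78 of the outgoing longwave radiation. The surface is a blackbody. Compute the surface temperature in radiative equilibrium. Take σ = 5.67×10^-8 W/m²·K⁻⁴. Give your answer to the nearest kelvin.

118 kelvin

Flux at the orbit: S = 1365/(6.29)² = 34.50 W/m².
At the top of the atmosphere, σT_e⁴ = S(1−α)/4 = 6.624 W/m², giving T_e = 104.0 K.
The surface balance (absorbed SW + ε·downward IR = σT_s⁴) with T_a⁴ = T_s⁴/2 reduces to T_s = T_e·[2/(2−ε)]^¼ = 117.6 K.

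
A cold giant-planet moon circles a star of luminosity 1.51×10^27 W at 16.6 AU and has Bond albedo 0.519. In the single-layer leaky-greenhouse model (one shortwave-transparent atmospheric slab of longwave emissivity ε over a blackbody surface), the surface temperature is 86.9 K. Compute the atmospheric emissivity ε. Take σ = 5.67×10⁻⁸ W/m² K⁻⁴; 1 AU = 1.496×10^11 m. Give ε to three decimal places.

0.551

d = 16.6 × 1.496×10^11 m = 2.483×10^12 m.
Flux at the orbit: S = L/(4πd²) = 1.51×10^27/(4π·(2.48×10^12)²) = 19.48 W/m².
First, T_e = [19.48·(1−0.519)/(4σ)]^(1/4) = 80.18 K.
Inverting T_s⁴ = 2T_e⁴/(2−ε): (T_e/T_s)⁴ = 0.7246, so ε = 2(1 − 0.7246) = 0.5508.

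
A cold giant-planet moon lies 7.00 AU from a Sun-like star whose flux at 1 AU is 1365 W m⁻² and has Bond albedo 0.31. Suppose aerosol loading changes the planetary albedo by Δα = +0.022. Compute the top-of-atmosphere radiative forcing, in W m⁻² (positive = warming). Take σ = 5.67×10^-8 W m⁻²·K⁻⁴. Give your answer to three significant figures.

Irradiance scales as 1/d², so S = 1365 W m⁻² × (1/7.00)² = 27.86 W m⁻².
The change in absorbed flux is Δ[S(1−α)/4] = −SΔα/4 = -0.1532 W m⁻².

-0.153 W m⁻²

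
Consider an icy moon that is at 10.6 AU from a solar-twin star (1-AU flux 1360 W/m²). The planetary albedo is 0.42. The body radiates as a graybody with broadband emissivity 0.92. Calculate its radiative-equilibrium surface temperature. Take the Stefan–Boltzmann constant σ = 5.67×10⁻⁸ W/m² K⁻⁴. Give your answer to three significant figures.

76.2 K

By the inverse-square law, S = 1360/10.6² = 12.10 W/m².
Absorbed flux (global mean): S(1−α)/4 = 12.10·0.58/4 = 1.755 W/m².
Radiative balance εσT⁴ = 1.755 gives T = [1.755/(0.92·σ)]^(1/4) = 76.16 K.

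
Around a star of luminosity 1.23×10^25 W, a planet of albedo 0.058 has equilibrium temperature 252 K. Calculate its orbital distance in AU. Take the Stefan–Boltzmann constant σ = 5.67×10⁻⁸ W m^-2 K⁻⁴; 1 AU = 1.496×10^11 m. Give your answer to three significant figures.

0.212 AU

The flux needed for this T is 4σT⁴/(1−0.058) = 970.9 W m^-2.
From L = 4πd²S, d = √(1.23×10^25/(4π·970.9)) = 3.175×10^10 m = 0.2122 AU.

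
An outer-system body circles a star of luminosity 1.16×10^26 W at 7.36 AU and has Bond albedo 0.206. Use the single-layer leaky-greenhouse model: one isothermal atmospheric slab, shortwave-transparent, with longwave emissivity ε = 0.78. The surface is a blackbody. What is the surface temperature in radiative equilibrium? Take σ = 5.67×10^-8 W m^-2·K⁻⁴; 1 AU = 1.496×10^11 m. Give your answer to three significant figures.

81.3 K

d = 7.36 × 1.496×10^11 m = 1.101×10^12 m.
Spreading L over a sphere of radius d: S = 1.16×10^26/(4π·1.10×10^12²) = 7.614 W m^-2.
At the top of the atmosphere, σT_e⁴ = S(1−α)/4 = 1.511 W m^-2, giving T_e = 71.85 K.
Surface balance with a leaky layer gives σT_s⁴ = σT_e⁴·2/(2−ε), so T_s = T_e·[2/(2−0.78)]^(1/4) = 81.31 K.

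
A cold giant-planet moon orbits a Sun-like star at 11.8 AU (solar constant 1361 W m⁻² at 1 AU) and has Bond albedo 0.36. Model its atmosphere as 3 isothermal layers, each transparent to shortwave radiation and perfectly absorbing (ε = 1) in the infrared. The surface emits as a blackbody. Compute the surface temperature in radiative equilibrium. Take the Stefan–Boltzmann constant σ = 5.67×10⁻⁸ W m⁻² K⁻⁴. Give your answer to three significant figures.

Irradiance scales as 1/d², so S = 1361 W m⁻² × (1/11.8)² = 9.774 W m⁻².
OLR = S(1−α)/4 = 1.564 W m⁻²; the top layer radiates at T_e = 72.47 K.
Layer-by-layer balance gives σT_s⁴ = (N+1)σT_e⁴, so T_s = 4^¼·72.47 = 102.5 K.

102 K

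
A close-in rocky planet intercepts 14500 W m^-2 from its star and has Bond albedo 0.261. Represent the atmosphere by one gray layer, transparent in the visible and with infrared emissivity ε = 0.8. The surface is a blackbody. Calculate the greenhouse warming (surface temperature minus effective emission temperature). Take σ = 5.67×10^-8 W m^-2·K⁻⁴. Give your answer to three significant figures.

Effective emission temperature (TOA balance): σT_e⁴ = S(1−α)/4 = 2679 W m^-2 → T_e = 466.2 K.
The surface balance (absorbed SW + ε·downward IR = σT_s⁴) with T_a⁴ = T_s⁴/2 reduces to T_s = T_e·[2/(2−ε)]^¼ = 529.7 K.
T_s − T_e = 529.7 − 466.2 = 63.51 K.

63.5 K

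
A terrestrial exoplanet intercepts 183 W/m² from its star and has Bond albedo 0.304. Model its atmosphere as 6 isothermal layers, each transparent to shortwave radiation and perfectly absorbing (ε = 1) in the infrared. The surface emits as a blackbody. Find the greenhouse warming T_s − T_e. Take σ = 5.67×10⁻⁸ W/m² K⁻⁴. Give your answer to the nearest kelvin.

OLR = S(1−α)/4 = 31.84 W/m²; the top layer radiates at T_e = 153.9 K.
Surface: T_s = (7)^¼·T_e = 250.4 K.
Warming: T_s − T_e = 96.46 K.

96 K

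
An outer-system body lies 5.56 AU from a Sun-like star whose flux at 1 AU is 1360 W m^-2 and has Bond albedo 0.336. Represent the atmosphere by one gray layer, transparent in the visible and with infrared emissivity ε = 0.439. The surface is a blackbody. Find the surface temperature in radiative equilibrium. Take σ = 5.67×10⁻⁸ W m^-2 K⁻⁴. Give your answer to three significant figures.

Flux at the orbit: S = 1360/(5.56)² = 43.99 W m^-2.
The planet radiates to space at T_e = [S(1−α)/(4σ)]^(1/4) = 106.5 K.
Surface balance with a leaky layer gives σT_s⁴ = σT_e⁴·2/(2−ε), so T_s = T_e·[2/(2−0.439)]^(1/4) = 113.3 K.

113 kelvin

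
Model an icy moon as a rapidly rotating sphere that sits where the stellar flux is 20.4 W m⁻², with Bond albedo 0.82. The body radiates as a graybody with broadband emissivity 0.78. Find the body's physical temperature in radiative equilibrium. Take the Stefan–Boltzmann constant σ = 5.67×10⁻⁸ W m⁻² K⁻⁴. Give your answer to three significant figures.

67.5 K

Averaging over the sphere, the absorbed flux is S(1−α)/4 = 0.9180 W m⁻².
Radiative balance εσT⁴ = 0.9180 gives T = [0.9180/(0.78·σ)]^(1/4) = 67.50 K.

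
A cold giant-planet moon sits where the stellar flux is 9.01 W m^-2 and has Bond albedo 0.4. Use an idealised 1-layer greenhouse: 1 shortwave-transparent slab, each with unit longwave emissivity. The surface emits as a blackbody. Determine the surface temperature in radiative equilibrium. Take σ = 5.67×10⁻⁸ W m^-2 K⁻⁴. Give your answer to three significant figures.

83.1 kelvin

Top-of-atmosphere balance: σT_e⁴ = S(1−α)/4 = 1.351 W m^-2 → T_e = 69.87 K.
Layer-by-layer balance gives σT_s⁴ = (N+1)σT_e⁴, so T_s = 2^¼·69.87 = 83.09 K.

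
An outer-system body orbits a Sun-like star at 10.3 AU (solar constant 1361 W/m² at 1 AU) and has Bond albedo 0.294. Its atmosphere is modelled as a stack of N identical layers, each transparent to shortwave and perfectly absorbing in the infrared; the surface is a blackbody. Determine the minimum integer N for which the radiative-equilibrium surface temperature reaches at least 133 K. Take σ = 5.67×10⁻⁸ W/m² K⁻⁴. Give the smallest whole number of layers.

7

By the inverse-square law, S = 1361/10.3² = 12.83 W/m².
The effective emission temperature is T_e = [S(1−α)/(4σ)]^¼ = 79.49 K.
Need (N+1)T_e⁴ ≥ T_s⁴, i.e. N+1 ≥ (133/79.49)⁴ = 7.835.
Rounding up, N = 7.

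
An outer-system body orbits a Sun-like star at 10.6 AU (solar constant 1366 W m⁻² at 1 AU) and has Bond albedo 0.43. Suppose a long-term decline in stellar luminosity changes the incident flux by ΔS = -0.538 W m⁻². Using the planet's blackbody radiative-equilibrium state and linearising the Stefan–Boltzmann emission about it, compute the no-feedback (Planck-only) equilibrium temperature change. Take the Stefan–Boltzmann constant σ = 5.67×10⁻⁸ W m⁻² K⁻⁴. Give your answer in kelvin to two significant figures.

Flux at the orbit: S = 1366/(10.6)² = 12.16 W m⁻².
Reference equilibrium: T_e = [S(1−α)/(4σ)]^(1/4) = 74.35 K.
TOA radiative forcing: ΔF = (1−α)ΔS/4 = 0.57·(-0.538)/4 = -0.07667 W m⁻².
Linearising σT⁴ gives d(σT⁴)/dT = 4σT_e³ = 0.09321 W m⁻² per K.
ΔT₀ = ΔF/λ_P = -0.07667/0.09321 = -0.823 K.

-0.82 K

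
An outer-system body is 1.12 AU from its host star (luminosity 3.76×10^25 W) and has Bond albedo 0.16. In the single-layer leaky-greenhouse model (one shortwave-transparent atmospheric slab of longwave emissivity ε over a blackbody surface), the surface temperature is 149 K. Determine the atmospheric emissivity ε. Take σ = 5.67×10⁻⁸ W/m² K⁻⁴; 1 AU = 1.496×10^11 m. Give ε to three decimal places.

0.398

d = 1.12 × 1.496×10^11 m = 1.676×10^11 m.
S = L/(4πd²) = 106.6 W/m².
Effective temperature: T_e = [S(1−α)/(4σ)]^(1/4) = 141.0 K.
Since (2−ε)/2 = (T_e/T_s)⁴ = 0.8009, ε = 0.3982.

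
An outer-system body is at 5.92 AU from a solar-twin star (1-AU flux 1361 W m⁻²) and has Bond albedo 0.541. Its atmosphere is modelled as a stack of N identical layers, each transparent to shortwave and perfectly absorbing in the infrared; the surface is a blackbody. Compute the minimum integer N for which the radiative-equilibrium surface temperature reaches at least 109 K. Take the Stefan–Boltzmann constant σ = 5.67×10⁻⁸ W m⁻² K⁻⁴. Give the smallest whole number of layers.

By the inverse-square law, S = 1361/5.92² = 38.83 W m⁻².
OLR = S(1−α)/4 = 4.456 W m⁻²; the top layer radiates at T_e = 94.16 K.
Need (N+1)T_e⁴ ≥ T_s⁴, i.e. N+1 ≥ (109/94.16)⁴ = 1.796.
The minimum whole number is N = 1.

1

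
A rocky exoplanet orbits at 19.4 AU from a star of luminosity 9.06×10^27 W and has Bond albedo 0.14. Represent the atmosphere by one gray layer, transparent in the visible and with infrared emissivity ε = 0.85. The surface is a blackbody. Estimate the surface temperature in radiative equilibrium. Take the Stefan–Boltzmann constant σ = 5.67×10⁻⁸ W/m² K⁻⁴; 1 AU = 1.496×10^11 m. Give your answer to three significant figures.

154 K

Orbital distance: d = 19.4 AU = 2.902×10^12 m.
Spreading L over a sphere of radius d: S = 9.06×10^27/(4π·2.90×10^12²) = 85.60 W/m².
Effective emission temperature (TOA balance): σT_e⁴ = S(1−α)/4 = 18.40 W/m² → T_e = 134.2 K.
The surface balance (absorbed SW + ε·downward IR = σT_s⁴) with T_a⁴ = T_s⁴/2 reduces to T_s = T_e·[2/(2−ε)]^¼ = 154.1 K.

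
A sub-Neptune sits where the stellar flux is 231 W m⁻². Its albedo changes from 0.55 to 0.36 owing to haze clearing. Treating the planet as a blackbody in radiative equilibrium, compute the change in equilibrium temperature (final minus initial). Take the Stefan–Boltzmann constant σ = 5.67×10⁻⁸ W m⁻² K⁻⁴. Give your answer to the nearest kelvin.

13 K

Before: T₁ = [231.0·0.45/(4σ)]^(1/4) = 146.3 K.
With α = 0.36, T₂ = 159.8 K.
Change: 159.8 − 146.3 = 13.47 K.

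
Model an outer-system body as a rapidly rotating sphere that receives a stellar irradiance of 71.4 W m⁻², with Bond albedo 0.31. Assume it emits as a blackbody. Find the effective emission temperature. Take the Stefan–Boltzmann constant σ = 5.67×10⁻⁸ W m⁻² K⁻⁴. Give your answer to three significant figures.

121 K

Absorbed flux (global mean): S(1−α)/4 = 71.40·0.69/4 = 12.32 W m⁻².
Set σT⁴ = 12.32 → T = (12.32/σ)^(1/4) = 121.4 K.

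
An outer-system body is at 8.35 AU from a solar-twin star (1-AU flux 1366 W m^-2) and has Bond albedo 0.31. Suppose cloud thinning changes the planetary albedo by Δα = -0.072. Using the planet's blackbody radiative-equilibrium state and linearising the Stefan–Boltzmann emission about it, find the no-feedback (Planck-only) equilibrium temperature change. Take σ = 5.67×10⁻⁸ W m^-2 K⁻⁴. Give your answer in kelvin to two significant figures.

Irradiance scales as 1/d², so S = 1366 W m^-2 × (1/8.35)² = 19.59 W m^-2.
The baseline emission temperature is T_e = 87.87 K.
TOA radiative forcing: ΔF = −S·Δα/4 = −19.59·(-0.072)/4 = 0.3527 W m^-2.
Linearising σT⁴ gives d(σT⁴)/dT = 4σT_e³ = 0.1539 W m^-2 per K.
So ΔT₀ = 0.3527/0.1539 = 2.29 K.

2.3 K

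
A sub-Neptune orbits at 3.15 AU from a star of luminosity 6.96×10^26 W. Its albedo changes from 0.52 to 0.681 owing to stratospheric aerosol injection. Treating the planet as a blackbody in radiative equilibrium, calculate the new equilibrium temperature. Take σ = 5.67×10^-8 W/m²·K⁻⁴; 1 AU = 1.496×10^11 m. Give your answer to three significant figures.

137 K

Orbital distance: d = 3.15 AU = 4.712×10^11 m.
Spreading L over a sphere of radius d: S = 6.96×10^26/(4π·4.71×10^11²) = 249.4 W/m².
T₂ = [S(1−α₂)/(4σ)]^(1/4) = [249.4·0.319/(4σ)]^(1/4) = 136.9 K.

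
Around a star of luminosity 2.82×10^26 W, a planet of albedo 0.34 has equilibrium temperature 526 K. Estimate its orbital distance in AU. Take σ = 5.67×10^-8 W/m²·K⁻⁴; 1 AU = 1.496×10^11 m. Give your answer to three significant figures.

0.195 AU

Energy balance gives S = 4σT⁴/(1−α) = 26310 W/m².
From L = 4πd²S, d = √(2.82×10^26/(4π·26310)) = 2.921×10^10 m = 0.1952 AU.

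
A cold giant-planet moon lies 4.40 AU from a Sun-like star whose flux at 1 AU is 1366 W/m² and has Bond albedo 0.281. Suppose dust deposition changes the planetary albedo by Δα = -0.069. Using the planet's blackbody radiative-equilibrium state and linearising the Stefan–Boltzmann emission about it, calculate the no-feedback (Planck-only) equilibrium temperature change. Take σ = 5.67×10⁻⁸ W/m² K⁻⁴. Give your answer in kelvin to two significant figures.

2.9 K

By the inverse-square law, S = 1366/4.40² = 70.56 W/m².
The baseline emission temperature is T_e = 122.3 K.
The change in absorbed flux is Δ[S(1−α)/4] = −SΔα/4 = 1.217 W/m².
Planck response: λ_P = 4σT_e³ = 4·5.67×10⁻⁸·(122.3)³ = 0.4148 W/m²/K.
ΔT₀ = ΔF/λ_P = 1.217/0.4148 = 2.93 K.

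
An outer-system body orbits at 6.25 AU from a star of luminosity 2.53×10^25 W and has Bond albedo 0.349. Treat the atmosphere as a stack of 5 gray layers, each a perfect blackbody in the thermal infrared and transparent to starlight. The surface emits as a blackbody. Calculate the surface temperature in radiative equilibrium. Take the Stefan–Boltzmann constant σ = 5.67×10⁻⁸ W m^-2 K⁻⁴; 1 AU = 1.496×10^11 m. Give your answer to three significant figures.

d = 6.25 × 1.496×10^11 m = 9.350×10^11 m.
S = L/(4πd²) = 2.303 W m^-2.
Top-of-atmosphere balance: σT_e⁴ = S(1−α)/4 = 0.3748 W m^-2 → T_e = 50.71 K.
Layer-by-layer balance gives σT_s⁴ = (N+1)σT_e⁴, so T_s = 6^¼·50.71 = 79.36 K.

79.4 kelvin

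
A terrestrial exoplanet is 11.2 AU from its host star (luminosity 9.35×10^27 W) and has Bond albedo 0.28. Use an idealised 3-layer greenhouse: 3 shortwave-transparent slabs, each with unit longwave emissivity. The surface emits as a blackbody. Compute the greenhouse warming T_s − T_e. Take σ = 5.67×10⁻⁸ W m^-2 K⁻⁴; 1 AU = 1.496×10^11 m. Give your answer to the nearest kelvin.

71 K

d = 11.2 × 1.496×10^11 m = 1.676×10^12 m.
Spreading L over a sphere of radius d: S = 9.35×10^27/(4π·1.68×10^12²) = 265.0 W m^-2.
Top-of-atmosphere balance: σT_e⁴ = S(1−α)/4 = 47.71 W m^-2 → T_e = 170.3 K.
T_s = (N+1)^(1/4)·T_e = 240.9 K.
So the greenhouse effect raises the surface by 240.9 − 170.3 = 70.55 K.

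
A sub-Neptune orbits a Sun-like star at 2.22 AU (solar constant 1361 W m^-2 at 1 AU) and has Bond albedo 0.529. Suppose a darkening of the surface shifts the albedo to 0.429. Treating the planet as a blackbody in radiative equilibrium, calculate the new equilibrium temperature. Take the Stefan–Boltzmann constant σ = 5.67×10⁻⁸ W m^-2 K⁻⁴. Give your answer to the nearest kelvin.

Irradiance scales as 1/d², so S = 1361 W m^-2 × (1/2.22)² = 276.2 W m^-2.
With the new albedo, S(1−α₂)/4 = 39.42 W m^-2, so T₂ = 162.4 K.

162 K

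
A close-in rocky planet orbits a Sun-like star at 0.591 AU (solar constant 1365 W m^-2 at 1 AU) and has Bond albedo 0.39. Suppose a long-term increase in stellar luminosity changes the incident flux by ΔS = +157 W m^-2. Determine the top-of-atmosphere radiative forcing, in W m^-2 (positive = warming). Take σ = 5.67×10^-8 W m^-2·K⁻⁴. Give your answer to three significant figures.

23.9 W m^-2

By the inverse-square law, S = 1365/0.591² = 3908 W m^-2.
Only a fraction (1−α) is absorbed and it's spread over 4πR², so ΔF = (1−α)ΔS/4 = 23.94 W m^-2.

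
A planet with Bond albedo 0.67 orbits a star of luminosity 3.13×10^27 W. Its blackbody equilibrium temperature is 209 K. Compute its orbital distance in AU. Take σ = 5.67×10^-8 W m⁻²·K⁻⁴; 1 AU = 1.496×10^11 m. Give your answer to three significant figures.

2.91 AU

Energy balance gives S = 4σT⁴/(1−α) = 1311 W m⁻².
S = L/(4πd²) → d = √(L/4πS) = √(3.13×10^27/(4π·1311)) = 4.358×10^11 m = 2.913 AU.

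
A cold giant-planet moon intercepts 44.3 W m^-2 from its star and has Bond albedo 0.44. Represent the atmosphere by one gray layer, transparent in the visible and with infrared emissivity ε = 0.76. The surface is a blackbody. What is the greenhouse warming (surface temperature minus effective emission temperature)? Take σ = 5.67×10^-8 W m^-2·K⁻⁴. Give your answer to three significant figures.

The planet radiates to space at T_e = [S(1−α)/(4σ)]^(1/4) = 102.3 K.
Surface balance with a leaky layer gives σT_s⁴ = σT_e⁴·2/(2−ε), so T_s = T_e·[2/(2−0.76)]^(1/4) = 115.2 K.
Greenhouse warming: T_s − T_e = 12.98 K.

13.0 K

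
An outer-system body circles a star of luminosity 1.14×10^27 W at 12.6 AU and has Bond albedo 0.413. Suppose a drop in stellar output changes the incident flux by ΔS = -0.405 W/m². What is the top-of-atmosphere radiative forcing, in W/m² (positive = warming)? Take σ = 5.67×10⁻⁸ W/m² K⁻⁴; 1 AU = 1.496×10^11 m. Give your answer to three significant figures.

-0.0594 W/m²

Orbital distance: d = 12.6 AU = 1.885×10^12 m.
Flux at the orbit: S = L/(4πd²) = 1.14×10^27/(4π·(1.88×10^12)²) = 25.53 W/m².
ΔF = Δ[S(1−α)]/4 = (1−0.413)·-0.405/4 = -0.05943 W/m².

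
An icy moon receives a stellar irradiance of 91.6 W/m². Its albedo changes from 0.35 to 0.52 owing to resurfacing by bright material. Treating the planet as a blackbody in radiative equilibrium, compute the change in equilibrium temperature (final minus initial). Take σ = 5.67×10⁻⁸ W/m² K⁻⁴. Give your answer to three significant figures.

-9.29 K

With α = 0.35, T₁ = 127.3 K.
With α = 0.52, T₂ = 118.0 K.
ΔT = T₂ − T₁ = -9.292 K.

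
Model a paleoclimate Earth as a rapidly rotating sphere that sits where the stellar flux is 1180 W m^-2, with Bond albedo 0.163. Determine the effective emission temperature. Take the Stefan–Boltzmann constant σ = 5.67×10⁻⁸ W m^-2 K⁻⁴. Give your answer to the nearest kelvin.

257 K

Averaging over the sphere, the absorbed flux is S(1−α)/4 = 246.9 W m^-2.
Balancing against σT⁴: T = (246.9/5.67×10⁻⁸)^(1/4) = 256.9 K.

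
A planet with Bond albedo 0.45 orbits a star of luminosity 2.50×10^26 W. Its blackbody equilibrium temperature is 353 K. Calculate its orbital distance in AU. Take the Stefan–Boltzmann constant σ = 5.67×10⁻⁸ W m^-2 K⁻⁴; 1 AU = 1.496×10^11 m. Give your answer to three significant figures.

0.373 AU

Energy balance gives S = 4σT⁴/(1−α) = 6403 W m^-2.
Then d = [L/(4πS)]^(1/2) = 5.574×10^10 m, i.e. 0.3726 AU.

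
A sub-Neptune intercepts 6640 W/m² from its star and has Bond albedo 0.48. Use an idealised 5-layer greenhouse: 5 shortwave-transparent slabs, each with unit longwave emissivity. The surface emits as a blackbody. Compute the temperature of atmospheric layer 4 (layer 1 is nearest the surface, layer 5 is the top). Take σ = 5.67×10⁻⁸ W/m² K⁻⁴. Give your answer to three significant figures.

418 kelvin

The effective emission temperature is T_e = [S(1−α)/(4σ)]^¼ = 351.3 K.
In the N-layer model, layer k (counted from the surface) has T_k = (N+1−k)^(1/4)·T_e.
T_4 = (2)^(1/4)·351.3 = 417.7 K.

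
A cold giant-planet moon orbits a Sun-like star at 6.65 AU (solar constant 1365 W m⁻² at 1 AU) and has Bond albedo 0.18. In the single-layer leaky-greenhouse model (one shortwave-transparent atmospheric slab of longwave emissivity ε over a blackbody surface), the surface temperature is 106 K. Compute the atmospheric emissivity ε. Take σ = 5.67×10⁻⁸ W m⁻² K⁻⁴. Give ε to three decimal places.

0.232

Irradiance scales as 1/d², so S = 1365 W m⁻² × (1/6.65)² = 30.87 W m⁻².
Effective temperature: T_e = [S(1−α)/(4σ)]^(1/4) = 102.8 K.
T_s⁴ = T_e⁴·2/(2−ε) → ε = 2 − 2(T_e/T_s)⁴ = 2 − 2·(102.8/106)⁴ = 0.2321.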